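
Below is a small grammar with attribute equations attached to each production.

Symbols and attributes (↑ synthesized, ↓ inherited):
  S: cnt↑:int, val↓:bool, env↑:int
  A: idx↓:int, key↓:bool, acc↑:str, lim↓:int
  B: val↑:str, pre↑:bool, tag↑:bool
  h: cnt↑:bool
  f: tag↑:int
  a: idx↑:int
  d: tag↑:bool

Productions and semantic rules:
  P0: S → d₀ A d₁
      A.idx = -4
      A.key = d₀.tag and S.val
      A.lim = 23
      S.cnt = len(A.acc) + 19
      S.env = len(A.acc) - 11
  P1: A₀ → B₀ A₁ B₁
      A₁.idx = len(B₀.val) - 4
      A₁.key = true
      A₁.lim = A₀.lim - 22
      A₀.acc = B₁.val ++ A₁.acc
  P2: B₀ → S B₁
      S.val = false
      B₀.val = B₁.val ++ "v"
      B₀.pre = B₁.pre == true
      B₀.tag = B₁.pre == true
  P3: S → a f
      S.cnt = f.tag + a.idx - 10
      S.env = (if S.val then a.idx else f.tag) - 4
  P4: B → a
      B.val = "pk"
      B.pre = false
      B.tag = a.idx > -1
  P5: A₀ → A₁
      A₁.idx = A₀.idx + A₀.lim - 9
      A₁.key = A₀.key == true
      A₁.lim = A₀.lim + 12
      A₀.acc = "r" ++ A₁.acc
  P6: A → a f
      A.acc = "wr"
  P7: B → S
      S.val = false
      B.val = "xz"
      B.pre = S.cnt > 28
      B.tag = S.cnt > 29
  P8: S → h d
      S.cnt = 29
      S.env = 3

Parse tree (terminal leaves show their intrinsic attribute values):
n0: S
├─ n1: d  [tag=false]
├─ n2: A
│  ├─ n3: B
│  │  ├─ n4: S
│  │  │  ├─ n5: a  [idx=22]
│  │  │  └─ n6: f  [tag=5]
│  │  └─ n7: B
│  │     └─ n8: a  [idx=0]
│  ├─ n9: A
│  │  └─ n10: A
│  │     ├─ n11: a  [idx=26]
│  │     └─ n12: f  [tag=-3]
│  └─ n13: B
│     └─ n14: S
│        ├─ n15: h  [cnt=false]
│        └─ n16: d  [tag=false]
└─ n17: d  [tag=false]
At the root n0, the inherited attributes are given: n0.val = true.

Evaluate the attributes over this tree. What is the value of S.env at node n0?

-6

1. n0.val = true  [given at root]
2. n1.tag = false  [terminal]
3. n2.idx = -4  [-4]
4. n2.key = false  [d₀.tag and S.val]
5. n2.lim = 23  [23]
6. n4.val = false  [false]
7. n5.idx = 22  [terminal]
8. n6.tag = 5  [terminal]
9. n4.cnt = 17  [f.tag + a.idx - 10]
10. n4.env = 1  [(if S.val then a.idx else f.tag) - 4]
11. n8.idx = 0  [terminal]
12. n7.val = "pk"  ["pk"]
13. n7.pre = false  [false]
14. n7.tag = true  [a.idx > -1]
15. n3.val = "pkv"  [B₁.val ++ "v"]
16. n3.pre = false  [B₁.pre == true]
17. n3.tag = false  [B₁.pre == true]
18. n9.idx = -1  [len(B₀.val) - 4]
19. n9.key = true  [true]
20. n9.lim = 1  [A₀.lim - 22]
21. n10.idx = -9  [A₀.idx + A₀.lim - 9]
22. n10.key = true  [A₀.key == true]
23. n10.lim = 13  [A₀.lim + 12]
24. n11.idx = 26  [terminal]
25. n12.tag = -3  [terminal]
26. n10.acc = "wr"  ["wr"]
27. n9.acc = "rwr"  ["r" ++ A₁.acc]
28. n14.val = false  [false]
29. n15.cnt = false  [terminal]
30. n16.tag = false  [terminal]
31. n14.cnt = 29  [29]
32. n14.env = 3  [3]
33. n13.val = "xz"  ["xz"]
34. n13.pre = true  [S.cnt > 28]
35. n13.tag = false  [S.cnt > 29]
36. n2.acc = "xzrwr"  [B₁.val ++ A₁.acc]
37. n17.tag = false  [terminal]
38. n0.cnt = 24  [len(A.acc) + 19]
39. n0.env = -6  [len(A.acc) - 11]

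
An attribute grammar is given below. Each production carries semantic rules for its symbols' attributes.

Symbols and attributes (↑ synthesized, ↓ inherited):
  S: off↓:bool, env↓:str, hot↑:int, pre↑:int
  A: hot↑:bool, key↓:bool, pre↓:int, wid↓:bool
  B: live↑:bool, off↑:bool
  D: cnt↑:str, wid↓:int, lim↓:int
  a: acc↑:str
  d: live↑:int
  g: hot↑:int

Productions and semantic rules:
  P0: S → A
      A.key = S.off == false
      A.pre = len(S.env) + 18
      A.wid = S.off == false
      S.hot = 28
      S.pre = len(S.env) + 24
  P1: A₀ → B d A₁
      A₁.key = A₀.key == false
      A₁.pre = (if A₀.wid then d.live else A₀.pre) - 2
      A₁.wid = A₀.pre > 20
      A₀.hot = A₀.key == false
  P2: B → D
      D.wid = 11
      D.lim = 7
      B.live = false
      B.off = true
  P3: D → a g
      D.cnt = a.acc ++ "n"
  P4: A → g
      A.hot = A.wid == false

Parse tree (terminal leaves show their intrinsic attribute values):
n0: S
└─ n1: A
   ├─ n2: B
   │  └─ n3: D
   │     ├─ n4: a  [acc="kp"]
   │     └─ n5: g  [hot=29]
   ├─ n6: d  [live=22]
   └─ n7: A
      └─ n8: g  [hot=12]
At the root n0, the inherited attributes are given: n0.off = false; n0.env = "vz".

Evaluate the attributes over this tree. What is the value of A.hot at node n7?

1. n0.off = false  [given at root]
2. n0.env = "vz"  [given at root]
3. n1.key = true  [S.off == false]
4. n1.pre = 20  [len(S.env) + 18]
5. n1.wid = true  [S.off == false]
6. n3.wid = 11  [11]
7. n3.lim = 7  [7]
8. n4.acc = "kp"  [terminal]
9. n5.hot = 29  [terminal]
10. n3.cnt = "kpn"  [a.acc ++ "n"]
11. n2.live = false  [false]
12. n2.off = true  [true]
13. n6.live = 22  [terminal]
14. n7.key = false  [A₀.key == false]
15. n7.pre = 20  [(if A₀.wid then d.live else A₀.pre) - 2]
16. n7.wid = false  [A₀.pre > 20]
17. n8.hot = 12  [terminal]
18. n7.hot = true  [A.wid == false]
19. n1.hot = false  [A₀.key == false]
20. n0.hot = 28  [28]
21. n0.pre = 26  [len(S.env) + 24]

true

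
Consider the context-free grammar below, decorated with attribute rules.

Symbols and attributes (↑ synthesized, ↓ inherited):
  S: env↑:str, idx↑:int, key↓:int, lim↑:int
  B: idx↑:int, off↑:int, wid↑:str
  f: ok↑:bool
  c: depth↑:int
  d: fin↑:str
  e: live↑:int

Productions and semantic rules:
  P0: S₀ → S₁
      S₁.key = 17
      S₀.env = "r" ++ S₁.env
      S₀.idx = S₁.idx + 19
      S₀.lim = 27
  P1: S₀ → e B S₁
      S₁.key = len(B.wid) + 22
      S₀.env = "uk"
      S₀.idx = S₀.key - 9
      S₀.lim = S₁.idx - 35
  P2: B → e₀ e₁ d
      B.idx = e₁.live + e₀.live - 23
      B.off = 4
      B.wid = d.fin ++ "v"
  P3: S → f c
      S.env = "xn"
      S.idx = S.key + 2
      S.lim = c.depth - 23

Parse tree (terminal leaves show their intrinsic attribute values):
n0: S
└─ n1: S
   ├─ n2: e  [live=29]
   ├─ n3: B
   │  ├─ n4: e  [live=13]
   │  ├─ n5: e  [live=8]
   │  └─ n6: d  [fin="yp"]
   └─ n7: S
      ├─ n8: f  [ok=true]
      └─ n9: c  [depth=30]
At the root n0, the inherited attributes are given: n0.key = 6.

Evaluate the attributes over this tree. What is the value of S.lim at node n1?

1. n0.key = 6  [given at root]
2. n1.key = 17  [17]
3. n2.live = 29  [terminal]
4. n4.live = 13  [terminal]
5. n5.live = 8  [terminal]
6. n6.fin = "yp"  [terminal]
7. n3.idx = -2  [e₁.live + e₀.live - 23]
8. n3.off = 4  [4]
9. n3.wid = "ypv"  [d.fin ++ "v"]
10. n7.key = 25  [len(B.wid) + 22]
11. n8.ok = true  [terminal]
12. n9.depth = 30  [terminal]
13. n7.env = "xn"  ["xn"]
14. n7.idx = 27  [S.key + 2]
15. n7.lim = 7  [c.depth - 23]
16. n1.env = "uk"  ["uk"]
17. n1.idx = 8  [S₀.key - 9]
18. n1.lim = -8  [S₁.idx - 35]
19. n0.env = "ruk"  ["r" ++ S₁.env]
20. n0.idx = 27  [S₁.idx + 19]
21. n0.lim = 27  [27]

-8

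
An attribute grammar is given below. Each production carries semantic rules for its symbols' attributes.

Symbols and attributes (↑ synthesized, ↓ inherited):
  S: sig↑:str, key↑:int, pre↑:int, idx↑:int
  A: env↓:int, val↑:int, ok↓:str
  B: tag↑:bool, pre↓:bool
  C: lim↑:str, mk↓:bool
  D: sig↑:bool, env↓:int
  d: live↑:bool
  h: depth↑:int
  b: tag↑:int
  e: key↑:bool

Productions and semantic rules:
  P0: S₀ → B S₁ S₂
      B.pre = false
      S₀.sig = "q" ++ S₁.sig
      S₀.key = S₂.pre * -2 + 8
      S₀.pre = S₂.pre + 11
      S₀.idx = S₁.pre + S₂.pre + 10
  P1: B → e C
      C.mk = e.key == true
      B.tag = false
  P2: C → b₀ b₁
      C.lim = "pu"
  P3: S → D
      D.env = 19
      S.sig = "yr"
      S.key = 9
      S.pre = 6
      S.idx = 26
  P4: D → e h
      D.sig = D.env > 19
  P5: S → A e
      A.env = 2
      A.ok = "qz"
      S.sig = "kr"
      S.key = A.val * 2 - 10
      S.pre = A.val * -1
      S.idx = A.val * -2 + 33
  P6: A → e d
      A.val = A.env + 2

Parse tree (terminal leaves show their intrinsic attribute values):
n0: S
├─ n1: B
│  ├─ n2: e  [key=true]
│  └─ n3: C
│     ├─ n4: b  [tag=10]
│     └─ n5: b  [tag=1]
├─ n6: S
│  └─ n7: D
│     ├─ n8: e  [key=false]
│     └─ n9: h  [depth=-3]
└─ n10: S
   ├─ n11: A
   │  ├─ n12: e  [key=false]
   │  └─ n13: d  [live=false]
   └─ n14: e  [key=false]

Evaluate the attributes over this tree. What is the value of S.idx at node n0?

12

1. n1.pre = false  [false]
2. n2.key = true  [terminal]
3. n3.mk = true  [e.key == true]
4. n4.tag = 10  [terminal]
5. n5.tag = 1  [terminal]
6. n3.lim = "pu"  ["pu"]
7. n1.tag = false  [false]
8. n7.env = 19  [19]
9. n8.key = false  [terminal]
10. n9.depth = -3  [terminal]
11. n7.sig = false  [D.env > 19]
12. n6.sig = "yr"  ["yr"]
13. n6.key = 9  [9]
14. n6.pre = 6  [6]
15. n6.idx = 26  [26]
16. n11.env = 2  [2]
17. n11.ok = "qz"  ["qz"]
18. n12.key = false  [terminal]
19. n13.live = false  [terminal]
20. n11.val = 4  [A.env + 2]
21. n14.key = false  [terminal]
22. n10.sig = "kr"  ["kr"]
23. n10.key = -2  [A.val * 2 - 10]
24. n10.pre = -4  [A.val * -1]
25. n10.idx = 25  [A.val * -2 + 33]
26. n0.sig = "qyr"  ["q" ++ S₁.sig]
27. n0.key = 16  [S₂.pre * -2 + 8]
28. n0.pre = 7  [S₂.pre + 11]
29. n0.idx = 12  [S₁.pre + S₂.pre + 10]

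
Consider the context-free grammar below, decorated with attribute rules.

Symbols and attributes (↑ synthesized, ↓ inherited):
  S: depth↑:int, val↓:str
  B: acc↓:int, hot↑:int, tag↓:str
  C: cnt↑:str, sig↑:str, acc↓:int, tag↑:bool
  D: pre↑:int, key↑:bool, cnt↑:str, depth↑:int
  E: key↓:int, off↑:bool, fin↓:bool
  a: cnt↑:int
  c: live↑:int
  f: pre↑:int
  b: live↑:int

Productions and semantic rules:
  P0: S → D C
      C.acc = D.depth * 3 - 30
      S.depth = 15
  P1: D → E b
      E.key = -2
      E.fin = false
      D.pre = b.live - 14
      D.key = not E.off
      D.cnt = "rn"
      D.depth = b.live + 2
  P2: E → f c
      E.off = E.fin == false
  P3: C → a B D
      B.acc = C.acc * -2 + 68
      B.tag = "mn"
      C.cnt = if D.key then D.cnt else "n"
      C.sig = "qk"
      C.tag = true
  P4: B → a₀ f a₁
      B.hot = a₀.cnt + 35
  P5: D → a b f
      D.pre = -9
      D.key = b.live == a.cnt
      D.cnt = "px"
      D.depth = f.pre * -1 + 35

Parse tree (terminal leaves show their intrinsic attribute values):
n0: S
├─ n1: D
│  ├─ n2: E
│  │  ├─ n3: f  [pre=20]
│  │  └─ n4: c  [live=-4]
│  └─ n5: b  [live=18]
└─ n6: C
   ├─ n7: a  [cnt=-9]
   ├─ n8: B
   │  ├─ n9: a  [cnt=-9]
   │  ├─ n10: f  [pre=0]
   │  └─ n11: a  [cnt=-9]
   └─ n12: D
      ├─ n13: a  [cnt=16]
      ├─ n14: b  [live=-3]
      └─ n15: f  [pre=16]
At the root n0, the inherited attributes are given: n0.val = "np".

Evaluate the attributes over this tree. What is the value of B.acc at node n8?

8

1. n0.val = "np"  [given at root]
2. n2.key = -2  [-2]
3. n2.fin = false  [false]
4. n3.pre = 20  [terminal]
5. n4.live = -4  [terminal]
6. n2.off = true  [E.fin == false]
7. n5.live = 18  [terminal]
8. n1.pre = 4  [b.live - 14]
9. n1.key = false  [not E.off]
10. n1.cnt = "rn"  ["rn"]
11. n1.depth = 20  [b.live + 2]
12. n6.acc = 30  [D.depth * 3 - 30]
13. n7.cnt = -9  [terminal]
14. n8.acc = 8  [C.acc * -2 + 68]
15. n8.tag = "mn"  ["mn"]
16. n9.cnt = -9  [terminal]
17. n10.pre = 0  [terminal]
18. n11.cnt = -9  [terminal]
19. n8.hot = 26  [a₀.cnt + 35]
20. n13.cnt = 16  [terminal]
21. n14.live = -3  [terminal]
22. n15.pre = 16  [terminal]
23. n12.pre = -9  [-9]
24. n12.key = false  [b.live == a.cnt]
25. n12.cnt = "px"  ["px"]
26. n12.depth = 19  [f.pre * -1 + 35]
27. n6.cnt = "n"  [if D.key then D.cnt else "n"]
28. n6.sig = "qk"  ["qk"]
29. n6.tag = true  [true]
30. n0.depth = 15  [15]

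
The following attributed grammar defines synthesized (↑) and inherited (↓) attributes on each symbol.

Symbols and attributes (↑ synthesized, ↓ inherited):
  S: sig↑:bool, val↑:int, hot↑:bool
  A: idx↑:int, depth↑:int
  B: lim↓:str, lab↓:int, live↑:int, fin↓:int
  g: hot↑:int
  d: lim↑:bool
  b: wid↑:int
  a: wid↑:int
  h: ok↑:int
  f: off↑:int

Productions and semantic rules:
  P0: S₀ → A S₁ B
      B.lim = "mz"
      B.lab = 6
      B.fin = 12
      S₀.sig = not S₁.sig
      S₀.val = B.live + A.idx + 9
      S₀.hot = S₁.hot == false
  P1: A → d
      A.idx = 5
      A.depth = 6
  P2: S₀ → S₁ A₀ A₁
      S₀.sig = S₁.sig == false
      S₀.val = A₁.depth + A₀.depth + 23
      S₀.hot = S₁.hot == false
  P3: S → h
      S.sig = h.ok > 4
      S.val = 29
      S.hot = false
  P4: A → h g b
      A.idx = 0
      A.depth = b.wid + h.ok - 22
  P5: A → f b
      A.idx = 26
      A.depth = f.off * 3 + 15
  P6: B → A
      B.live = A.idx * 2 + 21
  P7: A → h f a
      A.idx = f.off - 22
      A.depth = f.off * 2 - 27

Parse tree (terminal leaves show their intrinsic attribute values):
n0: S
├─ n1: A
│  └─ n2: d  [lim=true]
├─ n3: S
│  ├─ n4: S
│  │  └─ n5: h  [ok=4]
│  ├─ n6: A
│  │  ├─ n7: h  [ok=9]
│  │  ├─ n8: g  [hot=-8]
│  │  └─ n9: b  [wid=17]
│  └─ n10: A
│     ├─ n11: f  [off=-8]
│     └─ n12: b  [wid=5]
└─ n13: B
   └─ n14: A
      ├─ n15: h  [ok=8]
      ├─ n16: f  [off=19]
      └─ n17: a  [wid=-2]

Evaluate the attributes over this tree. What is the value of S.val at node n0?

1. n2.lim = true  [terminal]
2. n1.idx = 5  [5]
3. n1.depth = 6  [6]
4. n5.ok = 4  [terminal]
5. n4.sig = false  [h.ok > 4]
6. n4.val = 29  [29]
7. n4.hot = false  [false]
8. n7.ok = 9  [terminal]
9. n8.hot = -8  [terminal]
10. n9.wid = 17  [terminal]
11. n6.idx = 0  [0]
12. n6.depth = 4  [b.wid + h.ok - 22]
13. n11.off = -8  [terminal]
14. n12.wid = 5  [terminal]
15. n10.idx = 26  [26]
16. n10.depth = -9  [f.off * 3 + 15]
17. n3.sig = true  [S₁.sig == false]
18. n3.val = 18  [A₁.depth + A₀.depth + 23]
19. n3.hot = true  [S₁.hot == false]
20. n13.lim = "mz"  ["mz"]
21. n13.lab = 6  [6]
22. n13.fin = 12  [12]
23. n15.ok = 8  [terminal]
24. n16.off = 19  [terminal]
25. n17.wid = -2  [terminal]
26. n14.idx = -3  [f.off - 22]
27. n14.depth = 11  [f.off * 2 - 27]
28. n13.live = 15  [A.idx * 2 + 21]
29. n0.sig = false  [not S₁.sig]
30. n0.val = 29  [B.live + A.idx + 9]
31. n0.hot = false  [S₁.hot == false]

29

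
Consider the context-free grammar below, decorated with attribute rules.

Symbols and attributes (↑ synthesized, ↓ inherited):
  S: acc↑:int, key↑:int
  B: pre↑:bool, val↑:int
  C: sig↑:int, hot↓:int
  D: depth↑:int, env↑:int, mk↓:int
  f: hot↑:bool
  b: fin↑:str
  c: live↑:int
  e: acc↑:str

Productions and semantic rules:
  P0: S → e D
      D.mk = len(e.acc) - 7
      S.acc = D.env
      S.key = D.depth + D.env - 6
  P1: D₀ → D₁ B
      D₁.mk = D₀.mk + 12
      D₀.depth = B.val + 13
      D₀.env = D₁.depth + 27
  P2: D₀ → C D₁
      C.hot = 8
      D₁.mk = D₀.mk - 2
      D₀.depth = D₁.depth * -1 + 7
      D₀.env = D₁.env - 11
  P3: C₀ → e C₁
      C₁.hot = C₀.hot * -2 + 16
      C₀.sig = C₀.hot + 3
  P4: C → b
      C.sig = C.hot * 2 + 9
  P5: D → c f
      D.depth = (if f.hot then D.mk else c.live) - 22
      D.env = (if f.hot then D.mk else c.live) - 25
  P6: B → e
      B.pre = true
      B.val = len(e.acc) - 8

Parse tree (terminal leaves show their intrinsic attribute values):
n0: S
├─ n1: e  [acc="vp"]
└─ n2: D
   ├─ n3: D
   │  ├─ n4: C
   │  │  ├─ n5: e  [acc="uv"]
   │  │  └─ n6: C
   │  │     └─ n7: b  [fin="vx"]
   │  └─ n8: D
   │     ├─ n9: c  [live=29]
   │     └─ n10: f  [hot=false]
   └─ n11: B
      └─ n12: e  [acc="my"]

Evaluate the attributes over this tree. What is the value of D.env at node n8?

1. n1.acc = "vp"  [terminal]
2. n2.mk = -5  [len(e.acc) - 7]
3. n3.mk = 7  [D₀.mk + 12]
4. n4.hot = 8  [8]
5. n5.acc = "uv"  [terminal]
6. n6.hot = 0  [C₀.hot * -2 + 16]
7. n7.fin = "vx"  [terminal]
8. n6.sig = 9  [C.hot * 2 + 9]
9. n4.sig = 11  [C₀.hot + 3]
10. n8.mk = 5  [D₀.mk - 2]
11. n9.live = 29  [terminal]
12. n10.hot = false  [terminal]
13. n8.depth = 7  [(if f.hot then D.mk else c.live) - 22]
14. n8.env = 4  [(if f.hot then D.mk else c.live) - 25]
15. n3.depth = 0  [D₁.depth * -1 + 7]
16. n3.env = -7  [D₁.env - 11]
17. n12.acc = "my"  [terminal]
18. n11.pre = true  [true]
19. n11.val = -6  [len(e.acc) - 8]
20. n2.depth = 7  [B.val + 13]
21. n2.env = 27  [D₁.depth + 27]
22. n0.acc = 27  [D.env]
23. n0.key = 28  [D.depth + D.env - 6]

4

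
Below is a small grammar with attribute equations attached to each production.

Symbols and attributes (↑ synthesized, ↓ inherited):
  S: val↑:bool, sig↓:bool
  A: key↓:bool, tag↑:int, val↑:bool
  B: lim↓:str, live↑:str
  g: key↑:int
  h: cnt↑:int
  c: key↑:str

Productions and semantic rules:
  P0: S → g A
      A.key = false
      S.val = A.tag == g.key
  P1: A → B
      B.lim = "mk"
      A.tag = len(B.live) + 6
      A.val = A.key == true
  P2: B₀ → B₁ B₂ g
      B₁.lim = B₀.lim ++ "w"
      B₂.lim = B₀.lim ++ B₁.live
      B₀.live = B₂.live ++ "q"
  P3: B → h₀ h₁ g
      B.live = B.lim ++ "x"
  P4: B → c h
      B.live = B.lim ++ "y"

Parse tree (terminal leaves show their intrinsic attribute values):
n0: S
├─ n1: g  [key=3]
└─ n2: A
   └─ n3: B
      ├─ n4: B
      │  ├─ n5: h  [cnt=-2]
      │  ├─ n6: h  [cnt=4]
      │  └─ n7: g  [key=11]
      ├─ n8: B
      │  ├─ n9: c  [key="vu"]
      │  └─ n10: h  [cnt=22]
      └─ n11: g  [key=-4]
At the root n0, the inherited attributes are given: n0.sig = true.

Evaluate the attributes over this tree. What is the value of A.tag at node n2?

1. n0.sig = true  [given at root]
2. n1.key = 3  [terminal]
3. n2.key = false  [false]
4. n3.lim = "mk"  ["mk"]
5. n4.lim = "mkw"  [B₀.lim ++ "w"]
6. n5.cnt = -2  [terminal]
7. n6.cnt = 4  [terminal]
8. n7.key = 11  [terminal]
9. n4.live = "mkwx"  [B.lim ++ "x"]
10. n8.lim = "mkmkwx"  [B₀.lim ++ B₁.live]
11. n9.key = "vu"  [terminal]
12. n10.cnt = 22  [terminal]
13. n8.live = "mkmkwxy"  [B.lim ++ "y"]
14. n11.key = -4  [terminal]
15. n3.live = "mkmkwxyq"  [B₂.live ++ "q"]
16. n2.tag = 14  [len(B.live) + 6]
17. n2.val = false  [A.key == true]
18. n0.val = false  [A.tag == g.key]

14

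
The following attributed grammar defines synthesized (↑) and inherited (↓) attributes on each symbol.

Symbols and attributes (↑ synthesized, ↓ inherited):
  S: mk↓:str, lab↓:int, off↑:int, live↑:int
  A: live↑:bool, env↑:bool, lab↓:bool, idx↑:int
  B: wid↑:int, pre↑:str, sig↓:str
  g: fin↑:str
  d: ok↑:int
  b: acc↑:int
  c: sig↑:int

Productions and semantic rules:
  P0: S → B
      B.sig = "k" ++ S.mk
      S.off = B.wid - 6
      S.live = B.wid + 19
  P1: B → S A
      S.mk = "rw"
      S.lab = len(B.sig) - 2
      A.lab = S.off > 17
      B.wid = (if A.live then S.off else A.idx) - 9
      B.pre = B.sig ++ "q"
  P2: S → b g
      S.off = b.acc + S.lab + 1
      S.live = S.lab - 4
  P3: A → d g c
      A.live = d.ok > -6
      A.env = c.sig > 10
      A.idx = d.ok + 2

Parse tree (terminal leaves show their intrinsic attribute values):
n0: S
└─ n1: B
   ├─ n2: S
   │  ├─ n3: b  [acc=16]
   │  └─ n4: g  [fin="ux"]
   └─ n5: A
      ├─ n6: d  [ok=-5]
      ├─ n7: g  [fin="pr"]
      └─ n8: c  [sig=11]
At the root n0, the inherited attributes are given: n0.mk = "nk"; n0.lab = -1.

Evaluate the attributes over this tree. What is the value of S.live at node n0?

1. n0.mk = "nk"  [given at root]
2. n0.lab = -1  [given at root]
3. n1.sig = "knk"  ["k" ++ S.mk]
4. n2.mk = "rw"  ["rw"]
5. n2.lab = 1  [len(B.sig) - 2]
6. n3.acc = 16  [terminal]
7. n4.fin = "ux"  [terminal]
8. n2.off = 18  [b.acc + S.lab + 1]
9. n2.live = -3  [S.lab - 4]
10. n5.lab = true  [S.off > 17]
11. n6.ok = -5  [terminal]
12. n7.fin = "pr"  [terminal]
13. n8.sig = 11  [terminal]
14. n5.live = true  [d.ok > -6]
15. n5.env = true  [c.sig > 10]
16. n5.idx = -3  [d.ok + 2]
17. n1.wid = 9  [(if A.live then S.off else A.idx) - 9]
18. n1.pre = "knkq"  [B.sig ++ "q"]
19. n0.off = 3  [B.wid - 6]
20. n0.live = 28  [B.wid + 19]

28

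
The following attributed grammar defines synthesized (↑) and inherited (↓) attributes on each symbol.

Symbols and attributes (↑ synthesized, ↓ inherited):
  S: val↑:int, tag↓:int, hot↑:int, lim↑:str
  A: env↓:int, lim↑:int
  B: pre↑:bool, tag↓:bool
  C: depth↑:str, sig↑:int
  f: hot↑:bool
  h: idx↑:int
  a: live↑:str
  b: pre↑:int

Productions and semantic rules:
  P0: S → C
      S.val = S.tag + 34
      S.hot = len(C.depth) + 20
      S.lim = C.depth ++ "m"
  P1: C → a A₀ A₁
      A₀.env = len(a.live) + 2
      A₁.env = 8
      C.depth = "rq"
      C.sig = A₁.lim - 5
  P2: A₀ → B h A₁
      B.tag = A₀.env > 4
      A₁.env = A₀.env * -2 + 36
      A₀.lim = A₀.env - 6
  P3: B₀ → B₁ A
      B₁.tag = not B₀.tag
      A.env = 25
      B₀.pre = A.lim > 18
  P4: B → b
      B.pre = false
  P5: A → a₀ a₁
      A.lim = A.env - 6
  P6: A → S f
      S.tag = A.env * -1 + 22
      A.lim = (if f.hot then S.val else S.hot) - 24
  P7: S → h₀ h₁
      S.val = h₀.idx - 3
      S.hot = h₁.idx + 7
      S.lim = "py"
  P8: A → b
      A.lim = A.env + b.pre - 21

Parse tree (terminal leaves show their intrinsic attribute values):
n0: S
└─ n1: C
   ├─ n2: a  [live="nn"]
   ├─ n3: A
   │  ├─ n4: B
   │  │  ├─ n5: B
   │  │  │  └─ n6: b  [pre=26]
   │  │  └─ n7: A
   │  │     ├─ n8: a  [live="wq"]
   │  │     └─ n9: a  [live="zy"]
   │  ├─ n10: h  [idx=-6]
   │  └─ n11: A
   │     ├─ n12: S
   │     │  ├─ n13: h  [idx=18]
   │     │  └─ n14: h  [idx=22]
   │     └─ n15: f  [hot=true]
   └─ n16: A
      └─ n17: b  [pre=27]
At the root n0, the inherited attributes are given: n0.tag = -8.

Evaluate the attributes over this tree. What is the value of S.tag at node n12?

1. n0.tag = -8  [given at root]
2. n2.live = "nn"  [terminal]
3. n3.env = 4  [len(a.live) + 2]
4. n4.tag = false  [A₀.env > 4]
5. n5.tag = true  [not B₀.tag]
6. n6.pre = 26  [terminal]
7. n5.pre = false  [false]
8. n7.env = 25  [25]
9. n8.live = "wq"  [terminal]
10. n9.live = "zy"  [terminal]
11. n7.lim = 19  [A.env - 6]
12. n4.pre = true  [A.lim > 18]
13. n10.idx = -6  [terminal]
14. n11.env = 28  [A₀.env * -2 + 36]
15. n12.tag = -6  [A.env * -1 + 22]
16. n13.idx = 18  [terminal]
17. n14.idx = 22  [terminal]
18. n12.val = 15  [h₀.idx - 3]
19. n12.hot = 29  [h₁.idx + 7]
20. n12.lim = "py"  ["py"]
21. n15.hot = true  [terminal]
22. n11.lim = -9  [(if f.hot then S.val else S.hot) - 24]
23. n3.lim = -2  [A₀.env - 6]
24. n16.env = 8  [8]
25. n17.pre = 27  [terminal]
26. n16.lim = 14  [A.env + b.pre - 21]
27. n1.depth = "rq"  ["rq"]
28. n1.sig = 9  [A₁.lim - 5]
29. n0.val = 26  [S.tag + 34]
30. n0.hot = 22  [len(C.depth) + 20]
31. n0.lim = "rqm"  [C.depth ++ "m"]

-6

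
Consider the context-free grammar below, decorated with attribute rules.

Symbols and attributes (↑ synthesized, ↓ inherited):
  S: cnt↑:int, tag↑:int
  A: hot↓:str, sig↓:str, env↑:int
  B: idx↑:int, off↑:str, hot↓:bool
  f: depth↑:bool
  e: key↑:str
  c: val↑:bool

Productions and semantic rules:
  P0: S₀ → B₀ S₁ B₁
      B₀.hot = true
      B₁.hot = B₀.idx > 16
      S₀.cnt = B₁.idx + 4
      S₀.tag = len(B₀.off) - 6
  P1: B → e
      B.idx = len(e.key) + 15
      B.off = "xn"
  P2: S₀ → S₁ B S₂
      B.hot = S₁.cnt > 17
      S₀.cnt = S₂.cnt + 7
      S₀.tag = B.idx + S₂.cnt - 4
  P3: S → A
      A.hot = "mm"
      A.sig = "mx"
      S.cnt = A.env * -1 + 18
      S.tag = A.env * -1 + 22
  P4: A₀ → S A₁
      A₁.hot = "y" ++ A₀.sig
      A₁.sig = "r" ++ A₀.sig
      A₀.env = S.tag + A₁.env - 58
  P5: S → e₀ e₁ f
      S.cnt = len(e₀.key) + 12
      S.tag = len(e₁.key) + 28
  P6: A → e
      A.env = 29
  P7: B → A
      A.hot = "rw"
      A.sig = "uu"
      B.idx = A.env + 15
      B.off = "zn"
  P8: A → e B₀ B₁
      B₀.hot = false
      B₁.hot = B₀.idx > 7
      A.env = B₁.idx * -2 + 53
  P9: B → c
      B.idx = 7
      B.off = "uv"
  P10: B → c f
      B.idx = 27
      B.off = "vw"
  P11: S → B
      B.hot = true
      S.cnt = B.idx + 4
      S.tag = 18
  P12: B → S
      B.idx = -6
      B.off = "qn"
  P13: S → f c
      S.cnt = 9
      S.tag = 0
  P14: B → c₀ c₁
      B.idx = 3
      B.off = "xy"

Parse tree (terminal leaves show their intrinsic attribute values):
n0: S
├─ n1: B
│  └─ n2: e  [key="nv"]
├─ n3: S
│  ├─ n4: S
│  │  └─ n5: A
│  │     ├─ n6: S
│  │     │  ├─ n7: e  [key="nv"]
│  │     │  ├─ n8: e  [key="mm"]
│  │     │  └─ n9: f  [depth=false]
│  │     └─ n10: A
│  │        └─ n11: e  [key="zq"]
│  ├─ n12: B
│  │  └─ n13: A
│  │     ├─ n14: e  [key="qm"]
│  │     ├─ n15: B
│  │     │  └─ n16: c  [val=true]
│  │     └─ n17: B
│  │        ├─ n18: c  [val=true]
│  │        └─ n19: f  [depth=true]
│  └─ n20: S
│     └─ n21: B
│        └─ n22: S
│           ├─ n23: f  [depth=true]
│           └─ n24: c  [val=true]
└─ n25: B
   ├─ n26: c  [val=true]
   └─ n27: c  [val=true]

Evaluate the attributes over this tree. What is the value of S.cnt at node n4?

17

1. n1.hot = true  [true]
2. n2.key = "nv"  [terminal]
3. n1.idx = 17  [len(e.key) + 15]
4. n1.off = "xn"  ["xn"]
5. n5.hot = "mm"  ["mm"]
6. n5.sig = "mx"  ["mx"]
7. n7.key = "nv"  [terminal]
8. n8.key = "mm"  [terminal]
9. n9.depth = false  [terminal]
10. n6.cnt = 14  [len(e₀.key) + 12]
11. n6.tag = 30  [len(e₁.key) + 28]
12. n10.hot = "ymx"  ["y" ++ A₀.sig]
13. n10.sig = "rmx"  ["r" ++ A₀.sig]
14. n11.key = "zq"  [terminal]
15. n10.env = 29  [29]
16. n5.env = 1  [S.tag + A₁.env - 58]
17. n4.cnt = 17  [A.env * -1 + 18]
18. n4.tag = 21  [A.env * -1 + 22]
19. n12.hot = false  [S₁.cnt > 17]
20. n13.hot = "rw"  ["rw"]
21. n13.sig = "uu"  ["uu"]
22. n14.key = "qm"  [terminal]
23. n15.hot = false  [false]
24. n16.val = true  [terminal]
25. n15.idx = 7  [7]
26. n15.off = "uv"  ["uv"]
27. n17.hot = false  [B₀.idx > 7]
28. n18.val = true  [terminal]
29. n19.depth = true  [terminal]
30. n17.idx = 27  [27]
31. n17.off = "vw"  ["vw"]
32. n13.env = -1  [B₁.idx * -2 + 53]
33. n12.idx = 14  [A.env + 15]
34. n12.off = "zn"  ["zn"]
35. n21.hot = true  [true]
36. n23.depth = true  [terminal]
37. n24.val = true  [terminal]
38. n22.cnt = 9  [9]
39. n22.tag = 0  [0]
40. n21.idx = -6  [-6]
41. n21.off = "qn"  ["qn"]
42. n20.cnt = -2  [B.idx + 4]
43. n20.tag = 18  [18]
44. n3.cnt = 5  [S₂.cnt + 7]
45. n3.tag = 8  [B.idx + S₂.cnt - 4]
46. n25.hot = true  [B₀.idx > 16]
47. n26.val = true  [terminal]
48. n27.val = true  [terminal]
49. n25.idx = 3  [3]
50. n25.off = "xy"  ["xy"]
51. n0.cnt = 7  [B₁.idx + 4]
52. n0.tag = -4  [len(B₀.off) - 6]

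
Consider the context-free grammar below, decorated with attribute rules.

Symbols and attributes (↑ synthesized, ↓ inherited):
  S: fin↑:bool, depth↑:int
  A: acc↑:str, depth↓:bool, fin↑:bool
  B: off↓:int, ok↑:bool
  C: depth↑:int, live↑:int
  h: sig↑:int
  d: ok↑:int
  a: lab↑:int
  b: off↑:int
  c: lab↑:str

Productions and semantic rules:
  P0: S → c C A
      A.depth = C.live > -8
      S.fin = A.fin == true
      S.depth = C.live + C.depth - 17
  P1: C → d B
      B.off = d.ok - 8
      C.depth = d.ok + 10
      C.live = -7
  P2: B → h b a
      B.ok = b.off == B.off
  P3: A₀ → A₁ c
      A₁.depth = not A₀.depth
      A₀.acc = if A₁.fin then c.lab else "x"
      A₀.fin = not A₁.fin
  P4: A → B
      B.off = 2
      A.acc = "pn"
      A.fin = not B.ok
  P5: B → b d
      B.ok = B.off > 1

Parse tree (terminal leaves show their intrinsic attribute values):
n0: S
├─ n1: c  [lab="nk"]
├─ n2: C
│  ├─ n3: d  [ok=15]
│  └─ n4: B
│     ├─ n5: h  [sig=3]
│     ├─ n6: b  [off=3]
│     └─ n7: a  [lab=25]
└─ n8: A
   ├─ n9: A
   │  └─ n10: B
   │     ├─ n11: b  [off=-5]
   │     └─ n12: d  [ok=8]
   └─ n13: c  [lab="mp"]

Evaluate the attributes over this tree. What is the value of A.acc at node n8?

"x"

1. n1.lab = "nk"  [terminal]
2. n3.ok = 15  [terminal]
3. n4.off = 7  [d.ok - 8]
4. n5.sig = 3  [terminal]
5. n6.off = 3  [terminal]
6. n7.lab = 25  [terminal]
7. n4.ok = false  [b.off == B.off]
8. n2.depth = 25  [d.ok + 10]
9. n2.live = -7  [-7]
10. n8.depth = true  [C.live > -8]
11. n9.depth = false  [not A₀.depth]
12. n10.off = 2  [2]
13. n11.off = -5  [terminal]
14. n12.ok = 8  [terminal]
15. n10.ok = true  [B.off > 1]
16. n9.acc = "pn"  ["pn"]
17. n9.fin = false  [not B.ok]
18. n13.lab = "mp"  [terminal]
19. n8.acc = "x"  [if A₁.fin then c.lab else "x"]
20. n8.fin = true  [not A₁.fin]
21. n0.fin = true  [A.fin == true]
22. n0.depth = 1  [C.live + C.depth - 17]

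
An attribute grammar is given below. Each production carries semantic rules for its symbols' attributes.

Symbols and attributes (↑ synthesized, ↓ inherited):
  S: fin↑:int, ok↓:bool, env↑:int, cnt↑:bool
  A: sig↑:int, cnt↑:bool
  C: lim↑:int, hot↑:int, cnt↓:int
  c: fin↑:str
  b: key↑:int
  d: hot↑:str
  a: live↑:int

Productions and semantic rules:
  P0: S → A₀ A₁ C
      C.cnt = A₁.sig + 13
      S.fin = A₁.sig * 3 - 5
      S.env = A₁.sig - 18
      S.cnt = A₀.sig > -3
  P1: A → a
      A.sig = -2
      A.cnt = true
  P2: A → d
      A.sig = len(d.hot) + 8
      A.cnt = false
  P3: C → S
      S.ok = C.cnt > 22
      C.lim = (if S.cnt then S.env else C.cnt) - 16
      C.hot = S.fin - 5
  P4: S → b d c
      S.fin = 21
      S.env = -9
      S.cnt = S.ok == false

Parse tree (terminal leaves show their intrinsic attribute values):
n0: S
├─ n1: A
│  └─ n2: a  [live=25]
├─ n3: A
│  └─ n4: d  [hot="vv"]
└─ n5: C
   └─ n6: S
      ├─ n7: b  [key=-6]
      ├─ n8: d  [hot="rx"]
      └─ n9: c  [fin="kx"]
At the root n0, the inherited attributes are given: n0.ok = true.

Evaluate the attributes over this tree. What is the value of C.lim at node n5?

7

1. n0.ok = true  [given at root]
2. n2.live = 25  [terminal]
3. n1.sig = -2  [-2]
4. n1.cnt = true  [true]
5. n4.hot = "vv"  [terminal]
6. n3.sig = 10  [len(d.hot) + 8]
7. n3.cnt = false  [false]
8. n5.cnt = 23  [A₁.sig + 13]
9. n6.ok = true  [C.cnt > 22]
10. n7.key = -6  [terminal]
11. n8.hot = "rx"  [terminal]
12. n9.fin = "kx"  [terminal]
13. n6.fin = 21  [21]
14. n6.env = -9  [-9]
15. n6.cnt = false  [S.ok == false]
16. n5.lim = 7  [(if S.cnt then S.env else C.cnt) - 16]
17. n5.hot = 16  [S.fin - 5]
18. n0.fin = 25  [A₁.sig * 3 - 5]
19. n0.env = -8  [A₁.sig - 18]
20. n0.cnt = true  [A₀.sig > -3]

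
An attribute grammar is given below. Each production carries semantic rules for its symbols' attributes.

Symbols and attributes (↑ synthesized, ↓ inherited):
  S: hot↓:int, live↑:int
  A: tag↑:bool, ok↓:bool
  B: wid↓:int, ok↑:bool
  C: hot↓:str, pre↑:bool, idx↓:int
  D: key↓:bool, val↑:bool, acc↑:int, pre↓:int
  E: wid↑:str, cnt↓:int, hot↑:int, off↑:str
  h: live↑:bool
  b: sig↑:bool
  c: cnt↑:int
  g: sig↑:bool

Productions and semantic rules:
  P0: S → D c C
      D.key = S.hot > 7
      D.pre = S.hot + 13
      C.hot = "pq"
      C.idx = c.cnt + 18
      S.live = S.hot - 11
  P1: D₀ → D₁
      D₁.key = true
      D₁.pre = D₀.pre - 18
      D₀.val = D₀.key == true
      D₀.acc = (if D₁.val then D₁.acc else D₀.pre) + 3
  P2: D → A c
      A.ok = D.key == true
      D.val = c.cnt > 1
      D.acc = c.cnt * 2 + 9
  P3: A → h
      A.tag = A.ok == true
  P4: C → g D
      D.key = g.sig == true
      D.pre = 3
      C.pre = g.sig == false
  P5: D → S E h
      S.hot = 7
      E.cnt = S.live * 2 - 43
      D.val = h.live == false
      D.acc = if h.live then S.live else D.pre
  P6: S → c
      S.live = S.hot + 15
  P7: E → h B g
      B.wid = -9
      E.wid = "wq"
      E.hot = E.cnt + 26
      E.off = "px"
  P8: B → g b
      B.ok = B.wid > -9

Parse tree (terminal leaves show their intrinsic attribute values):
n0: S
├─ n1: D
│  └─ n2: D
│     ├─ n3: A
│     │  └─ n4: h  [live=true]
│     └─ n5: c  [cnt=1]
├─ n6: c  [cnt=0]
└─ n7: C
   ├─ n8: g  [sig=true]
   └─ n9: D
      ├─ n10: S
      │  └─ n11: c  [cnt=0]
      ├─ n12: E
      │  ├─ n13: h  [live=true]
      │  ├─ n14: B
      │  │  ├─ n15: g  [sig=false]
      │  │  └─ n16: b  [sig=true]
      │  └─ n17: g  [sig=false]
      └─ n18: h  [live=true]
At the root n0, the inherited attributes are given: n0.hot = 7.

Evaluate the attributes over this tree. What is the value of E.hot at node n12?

27

1. n0.hot = 7  [given at root]
2. n1.key = false  [S.hot > 7]
3. n1.pre = 20  [S.hot + 13]
4. n2.key = true  [true]
5. n2.pre = 2  [D₀.pre - 18]
6. n3.ok = true  [D.key == true]
7. n4.live = true  [terminal]
8. n3.tag = true  [A.ok == true]
9. n5.cnt = 1  [terminal]
10. n2.val = false  [c.cnt > 1]
11. n2.acc = 11  [c.cnt * 2 + 9]
12. n1.val = false  [D₀.key == true]
13. n1.acc = 23  [(if D₁.val then D₁.acc else D₀.pre) + 3]
14. n6.cnt = 0  [terminal]
15. n7.hot = "pq"  ["pq"]
16. n7.idx = 18  [c.cnt + 18]
17. n8.sig = true  [terminal]
18. n9.key = true  [g.sig == true]
19. n9.pre = 3  [3]
20. n10.hot = 7  [7]
21. n11.cnt = 0  [terminal]
22. n10.live = 22  [S.hot + 15]
23. n12.cnt = 1  [S.live * 2 - 43]
24. n13.live = true  [terminal]
25. n14.wid = -9  [-9]
26. n15.sig = false  [terminal]
27. n16.sig = true  [terminal]
28. n14.ok = false  [B.wid > -9]
29. n17.sig = false  [terminal]
30. n12.wid = "wq"  ["wq"]
31. n12.hot = 27  [E.cnt + 26]
32. n12.off = "px"  ["px"]
33. n18.live = true  [terminal]
34. n9.val = false  [h.live == false]
35. n9.acc = 22  [if h.live then S.live else D.pre]
36. n7.pre = false  [g.sig == false]
37. n0.live = -4  [S.hot - 11]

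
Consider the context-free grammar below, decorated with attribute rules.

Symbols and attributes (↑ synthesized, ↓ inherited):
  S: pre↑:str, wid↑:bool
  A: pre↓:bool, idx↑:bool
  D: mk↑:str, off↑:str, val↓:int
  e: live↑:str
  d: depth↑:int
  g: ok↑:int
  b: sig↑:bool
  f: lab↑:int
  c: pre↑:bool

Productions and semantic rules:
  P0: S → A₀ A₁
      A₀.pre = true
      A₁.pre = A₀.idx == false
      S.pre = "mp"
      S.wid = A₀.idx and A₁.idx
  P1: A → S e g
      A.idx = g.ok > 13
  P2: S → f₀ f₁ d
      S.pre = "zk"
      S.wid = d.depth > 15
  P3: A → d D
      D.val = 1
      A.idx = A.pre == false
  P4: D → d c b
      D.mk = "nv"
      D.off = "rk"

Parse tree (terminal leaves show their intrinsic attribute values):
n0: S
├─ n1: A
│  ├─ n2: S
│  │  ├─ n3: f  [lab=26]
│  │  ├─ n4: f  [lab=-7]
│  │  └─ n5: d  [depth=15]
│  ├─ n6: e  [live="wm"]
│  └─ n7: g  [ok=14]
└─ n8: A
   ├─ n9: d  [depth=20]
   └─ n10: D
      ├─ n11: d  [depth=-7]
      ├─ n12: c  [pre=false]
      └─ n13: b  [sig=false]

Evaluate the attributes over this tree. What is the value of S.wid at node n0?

1. n1.pre = true  [true]
2. n3.lab = 26  [terminal]
3. n4.lab = -7  [terminal]
4. n5.depth = 15  [terminal]
5. n2.pre = "zk"  ["zk"]
6. n2.wid = false  [d.depth > 15]
7. n6.live = "wm"  [terminal]
8. n7.ok = 14  [terminal]
9. n1.idx = true  [g.ok > 13]
10. n8.pre = false  [A₀.idx == false]
11. n9.depth = 20  [terminal]
12. n10.val = 1  [1]
13. n11.depth = -7  [terminal]
14. n12.pre = false  [terminal]
15. n13.sig = false  [terminal]
16. n10.mk = "nv"  ["nv"]
17. n10.off = "rk"  ["rk"]
18. n8.idx = true  [A.pre == false]
19. n0.pre = "mp"  ["mp"]
20. n0.wid = true  [A₀.idx and A₁.idx]

true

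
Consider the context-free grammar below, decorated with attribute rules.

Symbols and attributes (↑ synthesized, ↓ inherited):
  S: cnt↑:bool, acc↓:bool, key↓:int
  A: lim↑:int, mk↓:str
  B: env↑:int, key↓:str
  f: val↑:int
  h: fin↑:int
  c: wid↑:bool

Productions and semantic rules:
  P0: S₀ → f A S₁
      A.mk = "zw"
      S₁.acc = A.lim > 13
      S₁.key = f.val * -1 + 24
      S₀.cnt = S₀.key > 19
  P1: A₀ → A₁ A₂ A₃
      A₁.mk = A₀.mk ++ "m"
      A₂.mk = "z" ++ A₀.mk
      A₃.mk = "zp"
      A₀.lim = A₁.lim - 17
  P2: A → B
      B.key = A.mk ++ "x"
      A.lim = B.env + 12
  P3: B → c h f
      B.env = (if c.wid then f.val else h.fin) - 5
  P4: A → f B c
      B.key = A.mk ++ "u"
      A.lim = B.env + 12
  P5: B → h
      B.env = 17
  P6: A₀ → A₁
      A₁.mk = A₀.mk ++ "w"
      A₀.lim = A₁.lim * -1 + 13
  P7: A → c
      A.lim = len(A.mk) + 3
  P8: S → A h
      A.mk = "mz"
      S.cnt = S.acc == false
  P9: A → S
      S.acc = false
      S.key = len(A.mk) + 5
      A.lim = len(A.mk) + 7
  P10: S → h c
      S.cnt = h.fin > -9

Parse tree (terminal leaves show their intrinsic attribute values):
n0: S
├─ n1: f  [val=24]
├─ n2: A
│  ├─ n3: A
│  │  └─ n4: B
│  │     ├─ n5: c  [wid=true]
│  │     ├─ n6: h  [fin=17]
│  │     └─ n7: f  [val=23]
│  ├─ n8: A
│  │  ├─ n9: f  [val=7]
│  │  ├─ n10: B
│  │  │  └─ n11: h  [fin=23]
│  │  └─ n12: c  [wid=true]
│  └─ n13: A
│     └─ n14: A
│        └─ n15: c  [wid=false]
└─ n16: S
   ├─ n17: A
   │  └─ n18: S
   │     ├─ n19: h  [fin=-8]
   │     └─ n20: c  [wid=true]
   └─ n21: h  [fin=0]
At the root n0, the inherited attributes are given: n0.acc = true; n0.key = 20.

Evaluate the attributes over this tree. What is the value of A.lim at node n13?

1. n0.acc = true  [given at root]
2. n0.key = 20  [given at root]
3. n1.val = 24  [terminal]
4. n2.mk = "zw"  ["zw"]
5. n3.mk = "zwm"  [A₀.mk ++ "m"]
6. n4.key = "zwmx"  [A.mk ++ "x"]
7. n5.wid = true  [terminal]
8. n6.fin = 17  [terminal]
9. n7.val = 23  [terminal]
10. n4.env = 18  [(if c.wid then f.val else h.fin) - 5]
11. n3.lim = 30  [B.env + 12]
12. n8.mk = "zzw"  ["z" ++ A₀.mk]
13. n9.val = 7  [terminal]
14. n10.key = "zzwu"  [A.mk ++ "u"]
15. n11.fin = 23  [terminal]
16. n10.env = 17  [17]
17. n12.wid = true  [terminal]
18. n8.lim = 29  [B.env + 12]
19. n13.mk = "zp"  ["zp"]
20. n14.mk = "zpw"  [A₀.mk ++ "w"]
21. n15.wid = false  [terminal]
22. n14.lim = 6  [len(A.mk) + 3]
23. n13.lim = 7  [A₁.lim * -1 + 13]
24. n2.lim = 13  [A₁.lim - 17]
25. n16.acc = false  [A.lim > 13]
26. n16.key = 0  [f.val * -1 + 24]
27. n17.mk = "mz"  ["mz"]
28. n18.acc = false  [false]
29. n18.key = 7  [len(A.mk) + 5]
30. n19.fin = -8  [terminal]
31. n20.wid = true  [terminal]
32. n18.cnt = true  [h.fin > -9]
33. n17.lim = 9  [len(A.mk) + 7]
34. n21.fin = 0  [terminal]
35. n16.cnt = true  [S.acc == false]
36. n0.cnt = true  [S₀.key > 19]

7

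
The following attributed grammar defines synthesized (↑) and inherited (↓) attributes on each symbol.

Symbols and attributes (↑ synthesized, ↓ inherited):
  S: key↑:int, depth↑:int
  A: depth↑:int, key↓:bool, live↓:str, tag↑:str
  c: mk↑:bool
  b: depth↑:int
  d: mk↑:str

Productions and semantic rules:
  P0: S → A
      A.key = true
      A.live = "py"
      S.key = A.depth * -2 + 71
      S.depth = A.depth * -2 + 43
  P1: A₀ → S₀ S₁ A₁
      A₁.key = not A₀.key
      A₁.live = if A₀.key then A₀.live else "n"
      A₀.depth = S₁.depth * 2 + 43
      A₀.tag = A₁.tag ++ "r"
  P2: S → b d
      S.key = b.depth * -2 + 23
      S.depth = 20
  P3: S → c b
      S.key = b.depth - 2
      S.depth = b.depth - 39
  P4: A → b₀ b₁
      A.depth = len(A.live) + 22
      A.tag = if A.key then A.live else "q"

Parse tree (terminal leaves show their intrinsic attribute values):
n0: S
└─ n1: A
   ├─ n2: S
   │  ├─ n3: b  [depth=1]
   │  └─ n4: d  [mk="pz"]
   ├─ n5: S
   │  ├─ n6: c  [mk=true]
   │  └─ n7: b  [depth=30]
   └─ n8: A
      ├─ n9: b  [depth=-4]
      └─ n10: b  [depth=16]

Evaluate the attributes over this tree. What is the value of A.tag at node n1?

"qr"

1. n1.key = true  [true]
2. n1.live = "py"  ["py"]
3. n3.depth = 1  [terminal]
4. n4.mk = "pz"  [terminal]
5. n2.key = 21  [b.depth * -2 + 23]
6. n2.depth = 20  [20]
7. n6.mk = true  [terminal]
8. n7.depth = 30  [terminal]
9. n5.key = 28  [b.depth - 2]
10. n5.depth = -9  [b.depth - 39]
11. n8.key = false  [not A₀.key]
12. n8.live = "py"  [if A₀.key then A₀.live else "n"]
13. n9.depth = -4  [terminal]
14. n10.depth = 16  [terminal]
15. n8.depth = 24  [len(A.live) + 22]
16. n8.tag = "q"  [if A.key then A.live else "q"]
17. n1.depth = 25  [S₁.depth * 2 + 43]
18. n1.tag = "qr"  [A₁.tag ++ "r"]
19. n0.key = 21  [A.depth * -2 + 71]
20. n0.depth = -7  [A.depth * -2 + 43]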